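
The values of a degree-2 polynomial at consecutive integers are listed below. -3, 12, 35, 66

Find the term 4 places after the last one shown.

D1: 15, 23, 31
D2: 8, 8
Second differences constant at 8.
31 + 8 = 39;  66 + 39 = 105
39 + 8 = 47;  105 + 47 = 152
47 + 8 = 55;  152 + 55 = 207
55 + 8 = 63;  207 + 63 = 270

270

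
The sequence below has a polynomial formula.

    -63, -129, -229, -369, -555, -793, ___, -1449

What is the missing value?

Using the first 6 terms:
-66, -100, -140, -186, -238
-34, -40, -46, -52
-6, -6, -6
Constant third difference = -6.
Extend forward: -52 − 6 = -58;  -238 − 58 = -296;  -793 − 296 = -1089

-1089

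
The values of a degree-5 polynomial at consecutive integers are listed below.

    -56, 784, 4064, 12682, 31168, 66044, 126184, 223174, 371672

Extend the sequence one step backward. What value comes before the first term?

840, 3280, 8618, 18486, 34876, 60140, 96990, 148498
2440, 5338, 9868, 16390, 25264, 36850, 51508
2898, 4530, 6522, 8874, 11586, 14658
1632, 1992, 2352, 2712, 3072
360, 360, 360, 360
The fifth differences are constant at 360.
Work back: 1632 − 360 = 1272;  2898 − 1272 = 1626;  2440 − 1626 = 814;  840 − 814 = 26;  -56 − 26 = -82

-82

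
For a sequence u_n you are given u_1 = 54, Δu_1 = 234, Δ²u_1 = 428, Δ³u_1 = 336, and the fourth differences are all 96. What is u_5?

4998

Build the table forward from the leading diagonal:
D4: 96  96  96  96  96
D3: 336  432  528  624  720
D2: 428  764  1196  1724  2348
D1: 234  662  1426  2622  4346
u: 54  288  950  2376  4998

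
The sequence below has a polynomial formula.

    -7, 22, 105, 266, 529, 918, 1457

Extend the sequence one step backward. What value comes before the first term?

-6

First differences: 29  83  161  263  389  539
Second differences: 54  78  102  126  150
Third differences: 24  24  24  24
The third differences are constant at 24.
Work back: 54 − 24 = 30;  29 − 30 = -1;  -7 + 1 = -6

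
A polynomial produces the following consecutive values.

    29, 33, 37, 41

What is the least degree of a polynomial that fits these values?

Δ: 4, 4, 4
The first differences are constant, so the polynomial has degree 1.

1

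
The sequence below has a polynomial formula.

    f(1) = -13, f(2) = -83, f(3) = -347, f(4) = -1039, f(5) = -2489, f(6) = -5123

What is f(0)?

D1: -70  -264  -692  -1450  -2634
D2: -194  -428  -758  -1184
D3: -234  -330  -426
D4: -96  -96
The fourth differences are constant at -96.
Work back: -234 + 96 = -138;  -194 + 138 = -56;  -70 + 56 = -14;  -13 + 14 = 1

1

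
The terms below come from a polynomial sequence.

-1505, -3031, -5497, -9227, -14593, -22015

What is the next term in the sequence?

D1: -1526, -2466, -3730, -5366, -7422
D2: -940, -1264, -1636, -2056
D3: -324, -372, -420
D4: -48, -48
Constant fourth difference = -48, so extend:
-420 − 48 = -468;  -2056 − 468 = -2524;  -7422 − 2524 = -9946;  -22015 − 9946 = -31961

-31961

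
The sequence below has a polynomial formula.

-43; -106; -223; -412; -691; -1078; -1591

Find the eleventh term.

Δ: -63  -117  -189  -279  -387  -513
Δ²: -54  -72  -90  -108  -126
Δ³: -18  -18  -18  -18
Third differences constant at -18.
-126 − 18 = -144;  -513 − 144 = -657;  -1591 − 657 = -2248
-144 − 18 = -162;  -657 − 162 = -819;  -2248 − 819 = -3067
-162 − 18 = -180;  -819 − 180 = -999;  -3067 − 999 = -4066
-180 − 18 = -198;  -999 − 198 = -1197;  -4066 − 1197 = -5263

-5263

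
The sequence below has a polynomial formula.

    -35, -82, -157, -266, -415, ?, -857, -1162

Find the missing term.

Using the first 5 terms:
First differences: -47  -75  -109  -149
Second differences: -28  -34  -40
Third differences: -6  -6
Constant third difference = -6.
Extend forward: -40 − 6 = -46;  -149 − 46 = -195;  -415 − 195 = -610

-610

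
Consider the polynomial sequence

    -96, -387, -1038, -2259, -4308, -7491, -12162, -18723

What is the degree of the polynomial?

4

D1: -291, -651, -1221, -2049, -3183, -4671, -6561
D2: -360, -570, -828, -1134, -1488, -1890
D3: -210, -258, -306, -354, -402
D4: -48, -48, -48, -48
The fourth differences are constant, so the polynomial has degree 4.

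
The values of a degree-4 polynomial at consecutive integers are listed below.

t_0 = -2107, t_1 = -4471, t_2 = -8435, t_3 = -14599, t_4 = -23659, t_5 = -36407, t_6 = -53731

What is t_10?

-189907

-2364, -3964, -6164, -9060, -12748, -17324
-1600, -2200, -2896, -3688, -4576
-600, -696, -792, -888
-96, -96, -96
The fourth differences are constant (-96).
-888 − 96 = -984;  -4576 − 984 = -5560;  -17324 − 5560 = -22884;  -53731 − 22884 = -76615
-984 − 96 = -1080;  -5560 − 1080 = -6640;  -22884 − 6640 = -29524;  -76615 − 29524 = -106139
-1080 − 96 = -1176;  -6640 − 1176 = -7816;  -29524 − 7816 = -37340;  -106139 − 37340 = -143479
-1176 − 96 = -1272;  -7816 − 1272 = -9088;  -37340 − 9088 = -46428;  -143479 − 46428 = -189907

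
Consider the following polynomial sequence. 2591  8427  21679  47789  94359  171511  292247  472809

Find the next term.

733039

5836  13252  26110  46570  77152  120736  180562
7416  12858  20460  30582  43584  59826
5442  7602  10122  13002  16242
2160  2520  2880  3240
360  360  360
The fifth differences are constant (360).
3240 + 360 = 3600;  16242 + 3600 = 19842;  59826 + 19842 = 79668;  180562 + 79668 = 260230;  472809 + 260230 = 733039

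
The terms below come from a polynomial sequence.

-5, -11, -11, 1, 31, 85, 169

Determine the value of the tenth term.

661

D1: -6, 0, 12, 30, 54, 84
D2: 6, 12, 18, 24, 30
D3: 6, 6, 6, 6
Constant third difference = 6, so extend:
30 + 6 = 36;  84 + 36 = 120;  169 + 120 = 289
36 + 6 = 42;  120 + 42 = 162;  289 + 162 = 451
42 + 6 = 48;  162 + 48 = 210;  451 + 210 = 661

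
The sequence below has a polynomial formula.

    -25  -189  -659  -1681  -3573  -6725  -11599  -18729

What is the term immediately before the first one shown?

7

First differences: -164, -470, -1022, -1892, -3152, -4874, -7130
Second differences: -306, -552, -870, -1260, -1722, -2256
Third differences: -246, -318, -390, -462, -534
Fourth differences: -72, -72, -72, -72
The fourth differences are constant at -72.
Work back: -246 + 72 = -174;  -306 + 174 = -132;  -164 + 132 = -32;  -25 + 32 = 7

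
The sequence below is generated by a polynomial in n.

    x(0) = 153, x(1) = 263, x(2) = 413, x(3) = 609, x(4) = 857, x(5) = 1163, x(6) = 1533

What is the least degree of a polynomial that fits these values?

3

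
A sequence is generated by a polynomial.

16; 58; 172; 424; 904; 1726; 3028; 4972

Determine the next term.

First differences: 42, 114, 252, 480, 822, 1302, 1944
Second differences: 72, 138, 228, 342, 480, 642
Third differences: 66, 90, 114, 138, 162
Fourth differences: 24, 24, 24, 24
The fourth differences are constant (24).
162 + 24 = 186;  642 + 186 = 828;  1944 + 828 = 2772;  4972 + 2772 = 7744

7744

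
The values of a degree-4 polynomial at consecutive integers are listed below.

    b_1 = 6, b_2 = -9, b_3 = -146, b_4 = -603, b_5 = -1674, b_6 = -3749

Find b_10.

-33249

D1: -15 , -137 , -457 , -1071 , -2075
D2: -122 , -320 , -614 , -1004
D3: -198 , -294 , -390
D4: -96 , -96
The fourth differences are constant (-96).
-390 − 96 = -486;  -1004 − 486 = -1490;  -2075 − 1490 = -3565;  -3749 − 3565 = -7314
-486 − 96 = -582;  -1490 − 582 = -2072;  -3565 − 2072 = -5637;  -7314 − 5637 = -12951
-582 − 96 = -678;  -2072 − 678 = -2750;  -5637 − 2750 = -8387;  -12951 − 8387 = -21338
-678 − 96 = -774;  -2750 − 774 = -3524;  -8387 − 3524 = -11911;  -21338 − 11911 = -33249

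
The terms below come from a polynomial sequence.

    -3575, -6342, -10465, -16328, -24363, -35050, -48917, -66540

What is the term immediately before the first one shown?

-1828

D1: -2767, -4123, -5863, -8035, -10687, -13867, -17623
D2: -1356, -1740, -2172, -2652, -3180, -3756
D3: -384, -432, -480, -528, -576
D4: -48, -48, -48, -48
The fourth differences are constant at -48.
Work back: -384 + 48 = -336;  -1356 + 336 = -1020;  -2767 + 1020 = -1747;  -3575 + 1747 = -1828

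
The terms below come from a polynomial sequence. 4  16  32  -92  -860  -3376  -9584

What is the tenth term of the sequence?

First differences: 12 , 16 , -124 , -768 , -2516 , -6208
Second differences: 4 , -140 , -644 , -1748 , -3692
Third differences: -144 , -504 , -1104 , -1944
Fourth differences: -360 , -600 , -840
Fifth differences: -240 , -240
Constant fifth difference = -240, so extend:
-840 − 240 = -1080;  -1944 − 1080 = -3024;  -3692 − 3024 = -6716;  -6208 − 6716 = -12924;  -9584 − 12924 = -22508
-1080 − 240 = -1320;  -3024 − 1320 = -4344;  -6716 − 4344 = -11060;  -12924 − 11060 = -23984;  -22508 − 23984 = -46492
-1320 − 240 = -1560;  -4344 − 1560 = -5904;  -11060 − 5904 = -16964;  -23984 − 16964 = -40948;  -46492 − 40948 = -87440

-87440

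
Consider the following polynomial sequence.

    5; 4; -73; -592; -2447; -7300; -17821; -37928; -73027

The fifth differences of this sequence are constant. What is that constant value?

-240

First differences: -1, -77, -519, -1855, -4853, -10521, -20107, -35099
Second differences: -76, -442, -1336, -2998, -5668, -9586, -14992
Third differences: -366, -894, -1662, -2670, -3918, -5406
Fourth differences: -528, -768, -1008, -1248, -1488
Fifth differences: -240, -240, -240, -240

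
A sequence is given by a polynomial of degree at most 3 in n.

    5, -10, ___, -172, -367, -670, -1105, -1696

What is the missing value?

-61

Using the last 5 terms:
Δ: -195  -303  -435  -591
Δ²: -108  -132  -156
Δ³: -24  -24
Constant third difference = -24.
Extend backward: -108 + 24 = -84;  -195 + 84 = -111;  -172 + 111 = -61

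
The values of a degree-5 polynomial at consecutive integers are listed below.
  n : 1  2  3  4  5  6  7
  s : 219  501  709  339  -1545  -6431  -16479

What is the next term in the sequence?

-34641

D1: 282  208  -370  -1884  -4886  -10048
D2: -74  -578  -1514  -3002  -5162
D3: -504  -936  -1488  -2160
D4: -432  -552  -672
D5: -120  -120
Fifth differences constant at -120.
-672 − 120 = -792;  -2160 − 792 = -2952;  -5162 − 2952 = -8114;  -10048 − 8114 = -18162;  -16479 − 18162 = -34641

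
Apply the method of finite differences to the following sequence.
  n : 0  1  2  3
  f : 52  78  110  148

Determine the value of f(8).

428

D1: 26, 32, 38
D2: 6, 6
The second differences are constant (6).
38 + 6 = 44;  148 + 44 = 192
44 + 6 = 50;  192 + 50 = 242
50 + 6 = 56;  242 + 56 = 298
56 + 6 = 62;  298 + 62 = 360
62 + 6 = 68;  360 + 68 = 428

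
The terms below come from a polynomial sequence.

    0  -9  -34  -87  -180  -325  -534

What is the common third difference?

D1: -9, -25, -53, -93, -145, -209
D2: -16, -28, -40, -52, -64
D3: -12, -12, -12, -12

-12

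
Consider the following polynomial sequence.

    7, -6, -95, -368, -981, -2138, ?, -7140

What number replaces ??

-4091

Using the first 6 terms:
-13  -89  -273  -613  -1157
-76  -184  -340  -544
-108  -156  -204
-48  -48
Constant fourth difference = -48.
Extend forward: -204 − 48 = -252;  -544 − 252 = -796;  -1157 − 796 = -1953;  -2138 − 1953 = -4091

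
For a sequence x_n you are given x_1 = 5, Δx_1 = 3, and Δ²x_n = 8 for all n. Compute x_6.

Build the table forward from the leading diagonal:
D2: 8  8  8  8  8  8
D1: 3  11  19  27  35  43
x: 5  8  19  38  65  100

100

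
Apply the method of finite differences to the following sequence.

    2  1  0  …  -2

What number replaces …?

Using the first 3 terms:
D1: -1, -1
Constant first difference = -1.
Extend forward: 0 − 1 = -1

-1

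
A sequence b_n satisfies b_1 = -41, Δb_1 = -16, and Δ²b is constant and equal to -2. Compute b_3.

Build the table forward from the leading diagonal:
Second differences: -2  -2  -2
First differences: -16  -18  -20
b: -41  -57  -75

-75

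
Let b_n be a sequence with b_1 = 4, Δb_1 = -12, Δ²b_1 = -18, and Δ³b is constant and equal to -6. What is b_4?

-92

Build the table forward from the leading diagonal:
Δ³: -6  -6  -6  -6
Δ²: -18  -24  -30  -36
Δ: -12  -30  -54  -84
b: 4  -8  -38  -92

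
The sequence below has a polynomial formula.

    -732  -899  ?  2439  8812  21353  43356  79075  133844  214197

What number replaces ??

Using the last 7 terms:
Δ: 6373  12541  22003  35719  54769  80353
Δ²: 6168  9462  13716  19050  25584
Δ³: 3294  4254  5334  6534
Δ⁴: 960  1080  1200
Δ⁵: 120  120
Constant fifth difference = 120.
Extend backward: 960 − 120 = 840;  3294 − 840 = 2454;  6168 − 2454 = 3714;  6373 − 3714 = 2659;  2439 − 2659 = -220

-220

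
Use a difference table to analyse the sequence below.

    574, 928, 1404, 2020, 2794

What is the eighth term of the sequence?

354, 476, 616, 774
122, 140, 158
18, 18
The third differences are constant (18).
158 + 18 = 176;  774 + 176 = 950;  2794 + 950 = 3744
176 + 18 = 194;  950 + 194 = 1144;  3744 + 1144 = 4888
194 + 18 = 212;  1144 + 212 = 1356;  4888 + 1356 = 6244

6244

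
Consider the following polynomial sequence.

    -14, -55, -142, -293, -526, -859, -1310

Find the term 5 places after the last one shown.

-5965

D1: -41 , -87 , -151 , -233 , -333 , -451
D2: -46 , -64 , -82 , -100 , -118
D3: -18 , -18 , -18 , -18
The third differences are constant (-18).
-118 − 18 = -136;  -451 − 136 = -587;  -1310 − 587 = -1897
-136 − 18 = -154;  -587 − 154 = -741;  -1897 − 741 = -2638
-154 − 18 = -172;  -741 − 172 = -913;  -2638 − 913 = -3551
-172 − 18 = -190;  -913 − 190 = -1103;  -3551 − 1103 = -4654
-190 − 18 = -208;  -1103 − 208 = -1311;  -4654 − 1311 = -5965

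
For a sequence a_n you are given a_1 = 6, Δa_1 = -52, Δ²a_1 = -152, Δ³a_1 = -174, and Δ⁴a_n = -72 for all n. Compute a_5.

-1882

Build the table forward from the leading diagonal:
D4: -72  -72  -72  -72  -72
D3: -174  -246  -318  -390  -462
D2: -152  -326  -572  -890  -1280
D1: -52  -204  -530  -1102  -1992
a: 6  -46  -250  -780  -1882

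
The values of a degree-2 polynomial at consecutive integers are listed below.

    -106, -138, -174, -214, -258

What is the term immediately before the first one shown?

-78

First differences: -32  -36  -40  -44
Second differences: -4  -4  -4
The second differences are constant at -4.
Work back: -32 + 4 = -28;  -106 + 28 = -78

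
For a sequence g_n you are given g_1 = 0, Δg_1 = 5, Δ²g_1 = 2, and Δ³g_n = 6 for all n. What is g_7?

180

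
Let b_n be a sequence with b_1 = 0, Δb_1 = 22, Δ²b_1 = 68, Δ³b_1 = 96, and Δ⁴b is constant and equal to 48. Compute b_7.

3792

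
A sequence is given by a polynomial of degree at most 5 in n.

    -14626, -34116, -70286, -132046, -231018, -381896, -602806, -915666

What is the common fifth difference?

First differences: -19490, -36170, -61760, -98972, -150878, -220910, -312860
Second differences: -16680, -25590, -37212, -51906, -70032, -91950
Third differences: -8910, -11622, -14694, -18126, -21918
Fourth differences: -2712, -3072, -3432, -3792
Fifth differences: -360, -360, -360

-360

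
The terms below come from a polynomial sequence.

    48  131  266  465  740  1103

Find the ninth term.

2840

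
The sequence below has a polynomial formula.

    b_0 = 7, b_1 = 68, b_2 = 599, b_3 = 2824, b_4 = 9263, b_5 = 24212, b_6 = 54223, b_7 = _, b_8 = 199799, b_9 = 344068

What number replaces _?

108584

Using the first 7 terms:
D1: 61, 531, 2225, 6439, 14949, 30011
D2: 470, 1694, 4214, 8510, 15062
D3: 1224, 2520, 4296, 6552
D4: 1296, 1776, 2256
D5: 480, 480
Constant fifth difference = 480.
Extend forward: 2256 + 480 = 2736;  6552 + 2736 = 9288;  15062 + 9288 = 24350;  30011 + 24350 = 54361;  54223 + 54361 = 108584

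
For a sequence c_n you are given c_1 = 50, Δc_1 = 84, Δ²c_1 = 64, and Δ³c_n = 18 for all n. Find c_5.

842

Build the table forward from the leading diagonal:
Third differences: 18, 18, 18, 18, 18
Second differences: 64, 82, 100, 118, 136
First differences: 84, 148, 230, 330, 448
c: 50, 134, 282, 512, 842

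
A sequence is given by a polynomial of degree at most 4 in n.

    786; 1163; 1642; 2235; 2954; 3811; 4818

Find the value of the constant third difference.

12

Δ: 377, 479, 593, 719, 857, 1007
Δ²: 102, 114, 126, 138, 150
Δ³: 12, 12, 12, 12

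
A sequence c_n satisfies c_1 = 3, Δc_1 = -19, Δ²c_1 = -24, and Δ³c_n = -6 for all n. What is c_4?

Build the table forward from the leading diagonal:
Third differences: -6, -6, -6, -6
Second differences: -24, -30, -36, -42
First differences: -19, -43, -73, -109
c: 3, -16, -59, -132

-132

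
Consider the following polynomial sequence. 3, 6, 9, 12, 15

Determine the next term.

First differences: 3, 3, 3, 3
First differences constant at 3.
15 + 3 = 18

18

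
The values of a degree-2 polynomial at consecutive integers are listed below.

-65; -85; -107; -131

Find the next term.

-157

Δ: -20 , -22 , -24
Δ²: -2 , -2
Second differences constant at -2.
-24 − 2 = -26;  -131 − 26 = -157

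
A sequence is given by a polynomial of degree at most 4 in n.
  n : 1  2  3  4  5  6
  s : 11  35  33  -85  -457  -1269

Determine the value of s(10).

-14317

24, -2, -118, -372, -812
-26, -116, -254, -440
-90, -138, -186
-48, -48
Fourth differences constant at -48.
-186 − 48 = -234;  -440 − 234 = -674;  -812 − 674 = -1486;  -1269 − 1486 = -2755
-234 − 48 = -282;  -674 − 282 = -956;  -1486 − 956 = -2442;  -2755 − 2442 = -5197
-282 − 48 = -330;  -956 − 330 = -1286;  -2442 − 1286 = -3728;  -5197 − 3728 = -8925
-330 − 48 = -378;  -1286 − 378 = -1664;  -3728 − 1664 = -5392;  -8925 − 5392 = -14317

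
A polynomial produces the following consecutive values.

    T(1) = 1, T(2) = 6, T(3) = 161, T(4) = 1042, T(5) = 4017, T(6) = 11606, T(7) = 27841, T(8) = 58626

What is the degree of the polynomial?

5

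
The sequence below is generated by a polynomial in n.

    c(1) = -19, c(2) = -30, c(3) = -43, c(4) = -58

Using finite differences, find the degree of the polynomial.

Δ: -11, -13, -15
Δ²: -2, -2
The second differences are constant, so the polynomial has degree 2.

2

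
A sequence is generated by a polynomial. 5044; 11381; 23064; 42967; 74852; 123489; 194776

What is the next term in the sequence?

295859

D1: 6337, 11683, 19903, 31885, 48637, 71287
D2: 5346, 8220, 11982, 16752, 22650
D3: 2874, 3762, 4770, 5898
D4: 888, 1008, 1128
D5: 120, 120
Constant fifth difference = 120, so extend:
1128 + 120 = 1248;  5898 + 1248 = 7146;  22650 + 7146 = 29796;  71287 + 29796 = 101083;  194776 + 101083 = 295859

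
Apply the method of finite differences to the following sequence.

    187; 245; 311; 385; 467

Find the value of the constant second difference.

8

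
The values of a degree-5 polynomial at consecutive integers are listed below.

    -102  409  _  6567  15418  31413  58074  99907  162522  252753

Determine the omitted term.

2202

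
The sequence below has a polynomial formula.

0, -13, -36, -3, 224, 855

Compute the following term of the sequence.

2172

Δ: -13, -23, 33, 227, 631
Δ²: -10, 56, 194, 404
Δ³: 66, 138, 210
Δ⁴: 72, 72
Constant fourth difference = 72, so extend:
210 + 72 = 282;  404 + 282 = 686;  631 + 686 = 1317;  855 + 1317 = 2172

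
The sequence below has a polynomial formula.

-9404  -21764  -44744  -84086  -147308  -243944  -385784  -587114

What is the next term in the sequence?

-12360, -22980, -39342, -63222, -96636, -141840, -201330
-10620, -16362, -23880, -33414, -45204, -59490
-5742, -7518, -9534, -11790, -14286
-1776, -2016, -2256, -2496
-240, -240, -240
The fifth differences are constant (-240).
-2496 − 240 = -2736;  -14286 − 2736 = -17022;  -59490 − 17022 = -76512;  -201330 − 76512 = -277842;  -587114 − 277842 = -864956

-864956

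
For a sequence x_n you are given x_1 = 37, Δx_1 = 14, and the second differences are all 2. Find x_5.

Build the table forward from the leading diagonal:
D2: 2  2  2  2  2
D1: 14  16  18  20  22
x: 37  51  67  85  105

105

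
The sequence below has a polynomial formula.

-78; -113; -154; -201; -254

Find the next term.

D1: -35, -41, -47, -53
D2: -6, -6, -6
The second differences are constant (-6).
-53 − 6 = -59;  -254 − 59 = -313

-313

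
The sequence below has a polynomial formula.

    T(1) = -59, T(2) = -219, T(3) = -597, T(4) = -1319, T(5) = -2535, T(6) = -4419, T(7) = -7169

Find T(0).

-160, -378, -722, -1216, -1884, -2750
-218, -344, -494, -668, -866
-126, -150, -174, -198
-24, -24, -24
The fourth differences are constant at -24.
Work back: -126 + 24 = -102;  -218 + 102 = -116;  -160 + 116 = -44;  -59 + 44 = -15

-15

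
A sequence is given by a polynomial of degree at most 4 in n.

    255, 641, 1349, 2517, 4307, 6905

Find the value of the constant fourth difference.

24

D1: 386, 708, 1168, 1790, 2598
D2: 322, 460, 622, 808
D3: 138, 162, 186
D4: 24, 24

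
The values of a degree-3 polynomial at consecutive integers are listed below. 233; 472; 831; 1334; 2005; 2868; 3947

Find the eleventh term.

239, 359, 503, 671, 863, 1079
120, 144, 168, 192, 216
24, 24, 24, 24
Constant third difference = 24, so extend:
216 + 24 = 240;  1079 + 240 = 1319;  3947 + 1319 = 5266
240 + 24 = 264;  1319 + 264 = 1583;  5266 + 1583 = 6849
264 + 24 = 288;  1583 + 288 = 1871;  6849 + 1871 = 8720
288 + 24 = 312;  1871 + 312 = 2183;  8720 + 2183 = 10903

10903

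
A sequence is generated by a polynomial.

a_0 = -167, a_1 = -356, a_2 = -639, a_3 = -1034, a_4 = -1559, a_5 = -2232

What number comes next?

-3071

D1: -189  -283  -395  -525  -673
D2: -94  -112  -130  -148
D3: -18  -18  -18
Third differences constant at -18.
-148 − 18 = -166;  -673 − 166 = -839;  -2232 − 839 = -3071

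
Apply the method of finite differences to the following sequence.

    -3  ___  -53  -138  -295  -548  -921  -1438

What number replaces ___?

Using the last 6 terms:
First differences: -85, -157, -253, -373, -517
Second differences: -72, -96, -120, -144
Third differences: -24, -24, -24
Constant third difference = -24.
Extend backward: -72 + 24 = -48;  -85 + 48 = -37;  -53 + 37 = -16

-16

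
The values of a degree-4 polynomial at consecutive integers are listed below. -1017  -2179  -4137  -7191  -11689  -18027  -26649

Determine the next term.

-38047

Δ: -1162, -1958, -3054, -4498, -6338, -8622
Δ²: -796, -1096, -1444, -1840, -2284
Δ³: -300, -348, -396, -444
Δ⁴: -48, -48, -48
The fourth differences are constant (-48).
-444 − 48 = -492;  -2284 − 492 = -2776;  -8622 − 2776 = -11398;  -26649 − 11398 = -38047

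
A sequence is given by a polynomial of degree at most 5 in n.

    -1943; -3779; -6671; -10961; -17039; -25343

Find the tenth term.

-91259

Δ: -1836, -2892, -4290, -6078, -8304
Δ²: -1056, -1398, -1788, -2226
Δ³: -342, -390, -438
Δ⁴: -48, -48
The fourth differences are constant (-48).
-438 − 48 = -486;  -2226 − 486 = -2712;  -8304 − 2712 = -11016;  -25343 − 11016 = -36359
-486 − 48 = -534;  -2712 − 534 = -3246;  -11016 − 3246 = -14262;  -36359 − 14262 = -50621
-534 − 48 = -582;  -3246 − 582 = -3828;  -14262 − 3828 = -18090;  -50621 − 18090 = -68711
-582 − 48 = -630;  -3828 − 630 = -4458;  -18090 − 4458 = -22548;  -68711 − 22548 = -91259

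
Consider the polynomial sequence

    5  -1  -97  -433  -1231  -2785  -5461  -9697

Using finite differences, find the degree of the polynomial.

4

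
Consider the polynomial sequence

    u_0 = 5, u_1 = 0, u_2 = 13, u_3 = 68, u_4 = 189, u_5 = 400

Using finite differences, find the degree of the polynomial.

First differences: -5, 13, 55, 121, 211
Second differences: 18, 42, 66, 90
Third differences: 24, 24, 24
The third differences are constant, so the polynomial has degree 3.

3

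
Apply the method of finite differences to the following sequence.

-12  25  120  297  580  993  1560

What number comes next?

D1: 37 , 95 , 177 , 283 , 413 , 567
D2: 58 , 82 , 106 , 130 , 154
D3: 24 , 24 , 24 , 24
Third differences constant at 24.
154 + 24 = 178;  567 + 178 = 745;  1560 + 745 = 2305

2305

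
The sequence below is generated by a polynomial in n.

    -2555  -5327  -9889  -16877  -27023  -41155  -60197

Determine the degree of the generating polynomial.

Δ: -2772, -4562, -6988, -10146, -14132, -19042
Δ²: -1790, -2426, -3158, -3986, -4910
Δ³: -636, -732, -828, -924
Δ⁴: -96, -96, -96
The fourth differences are constant, so the polynomial has degree 4.

4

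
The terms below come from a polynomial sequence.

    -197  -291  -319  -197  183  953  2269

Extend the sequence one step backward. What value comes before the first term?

-97

D1: -94  -28  122  380  770  1316
D2: 66  150  258  390  546
D3: 84  108  132  156
D4: 24  24  24
The fourth differences are constant at 24.
Work back: 84 − 24 = 60;  66 − 60 = 6;  -94 − 6 = -100;  -197 + 100 = -97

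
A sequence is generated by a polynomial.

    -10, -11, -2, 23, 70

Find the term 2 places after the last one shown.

Δ: -1, 9, 25, 47
Δ²: 10, 16, 22
Δ³: 6, 6
The third differences are constant (6).
22 + 6 = 28;  47 + 28 = 75;  70 + 75 = 145
28 + 6 = 34;  75 + 34 = 109;  145 + 109 = 254

254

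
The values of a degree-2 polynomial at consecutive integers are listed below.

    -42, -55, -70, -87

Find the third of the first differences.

-17

D1: -13, -15, -17
D2: -2, -2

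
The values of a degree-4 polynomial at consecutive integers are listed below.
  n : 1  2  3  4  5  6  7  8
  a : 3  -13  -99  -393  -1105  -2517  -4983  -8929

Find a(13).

-70809

D1: -16  -86  -294  -712  -1412  -2466  -3946
D2: -70  -208  -418  -700  -1054  -1480
D3: -138  -210  -282  -354  -426
D4: -72  -72  -72  -72
Constant fourth difference = -72, so extend:
-426 − 72 = -498;  -1480 − 498 = -1978;  -3946 − 1978 = -5924;  -8929 − 5924 = -14853
-498 − 72 = -570;  -1978 − 570 = -2548;  -5924 − 2548 = -8472;  -14853 − 8472 = -23325
-570 − 72 = -642;  -2548 − 642 = -3190;  -8472 − 3190 = -11662;  -23325 − 11662 = -34987
-642 − 72 = -714;  -3190 − 714 = -3904;  -11662 − 3904 = -15566;  -34987 − 15566 = -50553
-714 − 72 = -786;  -3904 − 786 = -4690;  -15566 − 4690 = -20256;  -50553 − 20256 = -70809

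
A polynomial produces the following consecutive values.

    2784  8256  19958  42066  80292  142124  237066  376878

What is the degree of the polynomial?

Δ: 5472, 11702, 22108, 38226, 61832, 94942, 139812
Δ²: 6230, 10406, 16118, 23606, 33110, 44870
Δ³: 4176, 5712, 7488, 9504, 11760
Δ⁴: 1536, 1776, 2016, 2256
Δ⁵: 240, 240, 240
The fifth differences are constant, so the polynomial has degree 5.

5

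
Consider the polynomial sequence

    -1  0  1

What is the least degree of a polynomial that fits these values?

1

First differences: 1, 1
The first differences are constant, so the polynomial has degree 1.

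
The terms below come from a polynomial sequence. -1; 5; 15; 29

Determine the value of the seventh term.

95

6  10  14
4  4
Second differences constant at 4.
14 + 4 = 18;  29 + 18 = 47
18 + 4 = 22;  47 + 22 = 69
22 + 4 = 26;  69 + 26 = 95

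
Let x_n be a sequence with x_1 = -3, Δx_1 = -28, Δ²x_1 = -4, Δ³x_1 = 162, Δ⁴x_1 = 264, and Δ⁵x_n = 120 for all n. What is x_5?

773

Build the table forward from the leading diagonal:
Fifth differences: 120  120  120  120  120
Fourth differences: 264  384  504  624  744
Third differences: 162  426  810  1314  1938
Second differences: -4  158  584  1394  2708
First differences: -28  -32  126  710  2104
x: -3  -31  -63  63  773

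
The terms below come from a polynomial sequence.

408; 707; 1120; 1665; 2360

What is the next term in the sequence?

D1: 299, 413, 545, 695
D2: 114, 132, 150
D3: 18, 18
The third differences are constant (18).
150 + 18 = 168;  695 + 168 = 863;  2360 + 863 = 3223

3223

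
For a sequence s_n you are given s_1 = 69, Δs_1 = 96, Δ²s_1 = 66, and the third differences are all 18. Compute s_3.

Build the table forward from the leading diagonal:
Δ³: 18, 18, 18
Δ²: 66, 84, 102
Δ: 96, 162, 246
s: 69, 165, 327

327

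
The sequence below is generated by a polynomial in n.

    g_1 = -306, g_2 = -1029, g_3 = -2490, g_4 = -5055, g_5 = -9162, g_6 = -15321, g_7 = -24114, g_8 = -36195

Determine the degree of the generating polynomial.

Δ: -723, -1461, -2565, -4107, -6159, -8793, -12081
Δ²: -738, -1104, -1542, -2052, -2634, -3288
Δ³: -366, -438, -510, -582, -654
Δ⁴: -72, -72, -72, -72
The fourth differences are constant, so the polynomial has degree 4.

4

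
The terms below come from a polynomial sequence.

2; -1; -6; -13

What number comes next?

Δ: -3  -5  -7
Δ²: -2  -2
The second differences are constant (-2).
-7 − 2 = -9;  -13 − 9 = -22

-22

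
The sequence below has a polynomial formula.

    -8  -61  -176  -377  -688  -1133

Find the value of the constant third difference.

-24

Δ: -53, -115, -201, -311, -445
Δ²: -62, -86, -110, -134
Δ³: -24, -24, -24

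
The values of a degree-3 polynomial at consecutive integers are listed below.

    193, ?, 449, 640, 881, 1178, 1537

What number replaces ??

302

Using the last 5 terms:
Δ: 191, 241, 297, 359
Δ²: 50, 56, 62
Δ³: 6, 6
Constant third difference = 6.
Extend backward: 50 − 6 = 44;  191 − 44 = 147;  449 − 147 = 302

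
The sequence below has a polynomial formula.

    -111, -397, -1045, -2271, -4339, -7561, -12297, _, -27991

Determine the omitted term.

Using the first 7 terms:
Δ: -286  -648  -1226  -2068  -3222  -4736
Δ²: -362  -578  -842  -1154  -1514
Δ³: -216  -264  -312  -360
Δ⁴: -48  -48  -48
Constant fourth difference = -48.
Extend forward: -360 − 48 = -408;  -1514 − 408 = -1922;  -4736 − 1922 = -6658;  -12297 − 6658 = -18955

-18955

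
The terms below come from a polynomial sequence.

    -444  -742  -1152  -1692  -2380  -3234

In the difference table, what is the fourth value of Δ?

-688

Δ: -298, -410, -540, -688, -854
Δ²: -112, -130, -148, -166
Δ³: -18, -18, -18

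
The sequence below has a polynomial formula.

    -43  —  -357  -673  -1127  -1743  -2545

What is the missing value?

Using the last 5 terms:
-316  -454  -616  -802
-138  -162  -186
-24  -24
Constant third difference = -24.
Extend backward: -138 + 24 = -114;  -316 + 114 = -202;  -357 + 202 = -155

-155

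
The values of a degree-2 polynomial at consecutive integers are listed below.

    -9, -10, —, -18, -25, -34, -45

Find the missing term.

Using the last 4 terms:
First differences: -7  -9  -11
Second differences: -2  -2
Constant second difference = -2.
Extend backward: -7 + 2 = -5;  -18 + 5 = -13

-13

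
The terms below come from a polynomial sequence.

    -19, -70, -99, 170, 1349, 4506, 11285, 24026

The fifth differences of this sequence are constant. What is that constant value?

120

D1: -51, -29, 269, 1179, 3157, 6779, 12741
D2: 22, 298, 910, 1978, 3622, 5962
D3: 276, 612, 1068, 1644, 2340
D4: 336, 456, 576, 696
D5: 120, 120, 120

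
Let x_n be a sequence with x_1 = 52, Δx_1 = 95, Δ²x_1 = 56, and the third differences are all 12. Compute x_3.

Build the table forward from the leading diagonal:
Third differences: 12, 12, 12
Second differences: 56, 68, 80
First differences: 95, 151, 219
x: 52, 147, 298

298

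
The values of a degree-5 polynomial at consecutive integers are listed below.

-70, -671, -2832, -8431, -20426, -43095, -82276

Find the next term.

-145607

Δ: -601, -2161, -5599, -11995, -22669, -39181
Δ²: -1560, -3438, -6396, -10674, -16512
Δ³: -1878, -2958, -4278, -5838
Δ⁴: -1080, -1320, -1560
Δ⁵: -240, -240
Fifth differences constant at -240.
-1560 − 240 = -1800;  -5838 − 1800 = -7638;  -16512 − 7638 = -24150;  -39181 − 24150 = -63331;  -82276 − 63331 = -145607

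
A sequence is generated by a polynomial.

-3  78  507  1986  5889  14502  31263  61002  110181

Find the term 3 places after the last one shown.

468498

D1: 81  429  1479  3903  8613  16761  29739  49179
D2: 348  1050  2424  4710  8148  12978  19440
D3: 702  1374  2286  3438  4830  6462
D4: 672  912  1152  1392  1632
D5: 240  240  240  240
Fifth differences constant at 240.
1632 + 240 = 1872;  6462 + 1872 = 8334;  19440 + 8334 = 27774;  49179 + 27774 = 76953;  110181 + 76953 = 187134
1872 + 240 = 2112;  8334 + 2112 = 10446;  27774 + 10446 = 38220;  76953 + 38220 = 115173;  187134 + 115173 = 302307
2112 + 240 = 2352;  10446 + 2352 = 12798;  38220 + 12798 = 51018;  115173 + 51018 = 166191;  302307 + 166191 = 468498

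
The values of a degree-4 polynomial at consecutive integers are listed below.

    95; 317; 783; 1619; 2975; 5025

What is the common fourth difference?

24

Δ: 222, 466, 836, 1356, 2050
Δ²: 244, 370, 520, 694
Δ³: 126, 150, 174
Δ⁴: 24, 24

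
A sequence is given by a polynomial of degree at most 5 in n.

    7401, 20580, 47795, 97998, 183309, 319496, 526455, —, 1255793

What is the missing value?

828690

Using the first 7 terms:
D1: 13179  27215  50203  85311  136187  206959
D2: 14036  22988  35108  50876  70772
D3: 8952  12120  15768  19896
D4: 3168  3648  4128
D5: 480  480
Constant fifth difference = 480.
Extend forward: 4128 + 480 = 4608;  19896 + 4608 = 24504;  70772 + 24504 = 95276;  206959 + 95276 = 302235;  526455 + 302235 = 828690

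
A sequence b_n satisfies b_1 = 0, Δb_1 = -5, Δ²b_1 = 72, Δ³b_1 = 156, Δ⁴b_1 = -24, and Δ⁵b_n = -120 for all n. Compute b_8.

3577

Build the table forward from the leading diagonal:
Δ⁵: -120  -120  -120  -120  -120  -120  -120  -120
Δ⁴: -24  -144  -264  -384  -504  -624  -744  -864
Δ³: 156  132  -12  -276  -660  -1164  -1788  -2532
Δ²: 72  228  360  348  72  -588  -1752  -3540
Δ: -5  67  295  655  1003  1075  487  -1265
b: 0  -5  62  357  1012  2015  3090  3577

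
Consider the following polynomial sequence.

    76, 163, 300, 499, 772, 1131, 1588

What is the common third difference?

Δ: 87, 137, 199, 273, 359, 457
Δ²: 50, 62, 74, 86, 98
Δ³: 12, 12, 12, 12

12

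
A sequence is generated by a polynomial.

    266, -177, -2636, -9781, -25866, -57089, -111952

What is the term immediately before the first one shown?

Δ: -443  -2459  -7145  -16085  -31223  -54863
Δ²: -2016  -4686  -8940  -15138  -23640
Δ³: -2670  -4254  -6198  -8502
Δ⁴: -1584  -1944  -2304
Δ⁵: -360  -360
The fifth differences are constant at -360.
Work back: -1584 + 360 = -1224;  -2670 + 1224 = -1446;  -2016 + 1446 = -570;  -443 + 570 = 127;  266 − 127 = 139

139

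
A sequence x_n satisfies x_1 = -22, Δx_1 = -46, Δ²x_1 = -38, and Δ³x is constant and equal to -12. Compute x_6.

Build the table forward from the leading diagonal:
Δ³: -12, -12, -12, -12, -12, -12
Δ²: -38, -50, -62, -74, -86, -98
Δ: -46, -84, -134, -196, -270, -356
x: -22, -68, -152, -286, -482, -752

-752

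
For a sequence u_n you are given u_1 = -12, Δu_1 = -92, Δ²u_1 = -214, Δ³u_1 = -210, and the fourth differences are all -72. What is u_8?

-15020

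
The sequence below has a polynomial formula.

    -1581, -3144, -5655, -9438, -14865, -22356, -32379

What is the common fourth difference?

Δ: -1563, -2511, -3783, -5427, -7491, -10023
Δ²: -948, -1272, -1644, -2064, -2532
Δ³: -324, -372, -420, -468
Δ⁴: -48, -48, -48

-48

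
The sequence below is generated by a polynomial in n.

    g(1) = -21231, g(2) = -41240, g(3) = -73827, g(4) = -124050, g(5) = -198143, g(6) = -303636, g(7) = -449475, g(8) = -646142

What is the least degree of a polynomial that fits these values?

5

First differences: -20009, -32587, -50223, -74093, -105493, -145839, -196667
Second differences: -12578, -17636, -23870, -31400, -40346, -50828
Third differences: -5058, -6234, -7530, -8946, -10482
Fourth differences: -1176, -1296, -1416, -1536
Fifth differences: -120, -120, -120
The fifth differences are constant, so the polynomial has degree 5.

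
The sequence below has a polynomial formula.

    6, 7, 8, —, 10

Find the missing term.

9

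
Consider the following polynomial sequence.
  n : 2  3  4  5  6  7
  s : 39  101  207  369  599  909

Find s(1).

Δ: 62  106  162  230  310
Δ²: 44  56  68  80
Δ³: 12  12  12
The third differences are constant at 12.
Work back: 44 − 12 = 32;  62 − 32 = 30;  39 − 30 = 9

9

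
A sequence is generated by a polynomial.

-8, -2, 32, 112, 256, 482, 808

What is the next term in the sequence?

1252

D1: 6, 34, 80, 144, 226, 326
D2: 28, 46, 64, 82, 100
D3: 18, 18, 18, 18
Third differences constant at 18.
100 + 18 = 118;  326 + 118 = 444;  808 + 444 = 1252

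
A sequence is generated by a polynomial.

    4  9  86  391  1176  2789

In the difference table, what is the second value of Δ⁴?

96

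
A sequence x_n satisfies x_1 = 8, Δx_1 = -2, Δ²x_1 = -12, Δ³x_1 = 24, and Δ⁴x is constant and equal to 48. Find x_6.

358

Build the table forward from the leading diagonal:
D4: 48  48  48  48  48  48
D3: 24  72  120  168  216  264
D2: -12  12  84  204  372  588
D1: -2  -14  -2  82  286  658
x: 8  6  -8  -10  72  358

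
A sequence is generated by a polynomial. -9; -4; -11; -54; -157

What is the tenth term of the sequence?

Δ: 5, -7, -43, -103
Δ²: -12, -36, -60
Δ³: -24, -24
Constant third difference = -24, so extend:
-60 − 24 = -84;  -103 − 84 = -187;  -157 − 187 = -344
-84 − 24 = -108;  -187 − 108 = -295;  -344 − 295 = -639
-108 − 24 = -132;  -295 − 132 = -427;  -639 − 427 = -1066
-132 − 24 = -156;  -427 − 156 = -583;  -1066 − 583 = -1649
-156 − 24 = -180;  -583 − 180 = -763;  -1649 − 763 = -2412

-2412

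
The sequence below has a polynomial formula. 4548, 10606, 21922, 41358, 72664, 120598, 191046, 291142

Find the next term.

429388

Δ: 6058, 11316, 19436, 31306, 47934, 70448, 100096
Δ²: 5258, 8120, 11870, 16628, 22514, 29648
Δ³: 2862, 3750, 4758, 5886, 7134
Δ⁴: 888, 1008, 1128, 1248
Δ⁵: 120, 120, 120
The fifth differences are constant (120).
1248 + 120 = 1368;  7134 + 1368 = 8502;  29648 + 8502 = 38150;  100096 + 38150 = 138246;  291142 + 138246 = 429388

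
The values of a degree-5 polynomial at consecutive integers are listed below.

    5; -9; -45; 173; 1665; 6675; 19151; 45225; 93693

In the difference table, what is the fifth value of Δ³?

6132

First differences: -14, -36, 218, 1492, 5010, 12476, 26074, 48468
Second differences: -22, 254, 1274, 3518, 7466, 13598, 22394
Third differences: 276, 1020, 2244, 3948, 6132, 8796
Fourth differences: 744, 1224, 1704, 2184, 2664
Fifth differences: 480, 480, 480, 480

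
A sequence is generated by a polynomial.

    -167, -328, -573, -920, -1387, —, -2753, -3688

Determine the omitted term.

-1992

Using the first 5 terms:
D1: -161, -245, -347, -467
D2: -84, -102, -120
D3: -18, -18
Constant third difference = -18.
Extend forward: -120 − 18 = -138;  -467 − 138 = -605;  -1387 − 605 = -1992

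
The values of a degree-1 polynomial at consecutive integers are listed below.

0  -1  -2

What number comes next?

-3

D1: -1, -1
First differences constant at -1.
-2 − 1 = -3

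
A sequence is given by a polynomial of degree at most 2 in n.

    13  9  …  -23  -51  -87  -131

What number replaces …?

-3

Using the last 4 terms:
D1: -28, -36, -44
D2: -8, -8
Constant second difference = -8.
Extend backward: -28 + 8 = -20;  -23 + 20 = -3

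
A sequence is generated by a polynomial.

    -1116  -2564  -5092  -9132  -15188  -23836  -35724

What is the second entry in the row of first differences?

-2528

D1: -1448, -2528, -4040, -6056, -8648, -11888
D2: -1080, -1512, -2016, -2592, -3240
D3: -432, -504, -576, -648
D4: -72, -72, -72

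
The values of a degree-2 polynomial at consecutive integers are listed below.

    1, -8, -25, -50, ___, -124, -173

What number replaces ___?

Using the first 4 terms:
D1: -9  -17  -25
D2: -8  -8
Constant second difference = -8.
Extend forward: -25 − 8 = -33;  -50 − 33 = -83

-83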